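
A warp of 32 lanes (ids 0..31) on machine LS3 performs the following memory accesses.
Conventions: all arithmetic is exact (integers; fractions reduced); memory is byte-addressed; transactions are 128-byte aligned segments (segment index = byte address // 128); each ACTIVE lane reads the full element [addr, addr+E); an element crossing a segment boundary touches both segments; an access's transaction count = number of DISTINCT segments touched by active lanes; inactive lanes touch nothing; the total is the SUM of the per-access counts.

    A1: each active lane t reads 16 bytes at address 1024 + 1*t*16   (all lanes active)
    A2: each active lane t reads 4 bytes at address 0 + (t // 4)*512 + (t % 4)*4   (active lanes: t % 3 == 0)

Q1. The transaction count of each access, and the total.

A1: 4 transactions
A2: 8 transactions

Answer: 4,8; total 12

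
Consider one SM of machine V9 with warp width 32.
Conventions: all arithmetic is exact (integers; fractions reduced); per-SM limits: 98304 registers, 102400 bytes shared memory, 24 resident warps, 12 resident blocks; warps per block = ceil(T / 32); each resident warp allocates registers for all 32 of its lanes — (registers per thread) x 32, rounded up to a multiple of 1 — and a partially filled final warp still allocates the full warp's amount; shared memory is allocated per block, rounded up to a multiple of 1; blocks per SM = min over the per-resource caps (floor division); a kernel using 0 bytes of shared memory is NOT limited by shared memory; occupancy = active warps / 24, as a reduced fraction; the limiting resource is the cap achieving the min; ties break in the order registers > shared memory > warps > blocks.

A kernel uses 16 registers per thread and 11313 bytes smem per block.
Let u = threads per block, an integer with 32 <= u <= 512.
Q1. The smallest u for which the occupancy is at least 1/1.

Answer: u = 65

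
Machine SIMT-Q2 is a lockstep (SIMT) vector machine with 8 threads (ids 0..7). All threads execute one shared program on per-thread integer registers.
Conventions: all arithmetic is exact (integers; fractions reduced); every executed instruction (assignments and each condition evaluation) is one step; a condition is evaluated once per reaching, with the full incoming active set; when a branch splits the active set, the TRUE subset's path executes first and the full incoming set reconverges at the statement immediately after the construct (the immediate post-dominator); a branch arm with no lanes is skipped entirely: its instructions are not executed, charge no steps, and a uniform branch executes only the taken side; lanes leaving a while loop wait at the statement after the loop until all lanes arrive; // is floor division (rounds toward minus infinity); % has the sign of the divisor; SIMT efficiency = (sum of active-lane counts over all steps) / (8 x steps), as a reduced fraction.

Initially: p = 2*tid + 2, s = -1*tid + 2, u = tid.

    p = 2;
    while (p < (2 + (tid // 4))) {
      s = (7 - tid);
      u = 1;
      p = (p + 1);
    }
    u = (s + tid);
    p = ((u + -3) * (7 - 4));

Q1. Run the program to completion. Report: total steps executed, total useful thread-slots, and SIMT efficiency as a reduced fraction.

Answer: 8 steps, 48 useful, 3/4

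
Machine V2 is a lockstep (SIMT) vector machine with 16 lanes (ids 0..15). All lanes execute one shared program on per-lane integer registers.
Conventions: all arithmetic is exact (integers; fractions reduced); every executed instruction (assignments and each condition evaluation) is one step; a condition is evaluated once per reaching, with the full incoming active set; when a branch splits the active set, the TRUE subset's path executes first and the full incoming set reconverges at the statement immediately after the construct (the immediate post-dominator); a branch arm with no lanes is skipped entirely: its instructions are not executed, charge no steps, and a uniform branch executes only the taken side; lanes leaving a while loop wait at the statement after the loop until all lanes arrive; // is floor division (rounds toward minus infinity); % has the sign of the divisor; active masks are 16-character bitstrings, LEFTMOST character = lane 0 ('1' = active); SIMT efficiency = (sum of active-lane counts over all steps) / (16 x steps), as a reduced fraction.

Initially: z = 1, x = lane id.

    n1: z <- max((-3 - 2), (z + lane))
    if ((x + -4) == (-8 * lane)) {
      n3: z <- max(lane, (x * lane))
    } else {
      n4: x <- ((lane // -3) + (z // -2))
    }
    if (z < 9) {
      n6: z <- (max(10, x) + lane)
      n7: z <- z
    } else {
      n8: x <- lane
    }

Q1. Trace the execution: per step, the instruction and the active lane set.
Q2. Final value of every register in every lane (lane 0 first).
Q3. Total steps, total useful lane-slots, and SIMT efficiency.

step 0: z <- max((-3 - 2), (z + lane)) 1111111111111111
step 1: eval ((x + -4) == (-8 * lane)) 1111111111111111
step 2: x <- ((lane // -3) + (z // -2)) 1111111111111111
step 3: eval (z < 9)                 1111111111111111
step 4: z <- (max(10, x) + lane)     1111111100000000
step 5: z <- z                       1111111100000000
step 6: x <- lane                    0000000011111111

Answer: 7 steps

z: 10,11,12,13,14,15,16,17,9,10,11,12,13,14,15,16
x: -1,-2,-3,-3,-5,-5,-6,-7,8,9,10,11,12,13,14,15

steps = 7; useful = 88; efficiency = 88/112 = 11/14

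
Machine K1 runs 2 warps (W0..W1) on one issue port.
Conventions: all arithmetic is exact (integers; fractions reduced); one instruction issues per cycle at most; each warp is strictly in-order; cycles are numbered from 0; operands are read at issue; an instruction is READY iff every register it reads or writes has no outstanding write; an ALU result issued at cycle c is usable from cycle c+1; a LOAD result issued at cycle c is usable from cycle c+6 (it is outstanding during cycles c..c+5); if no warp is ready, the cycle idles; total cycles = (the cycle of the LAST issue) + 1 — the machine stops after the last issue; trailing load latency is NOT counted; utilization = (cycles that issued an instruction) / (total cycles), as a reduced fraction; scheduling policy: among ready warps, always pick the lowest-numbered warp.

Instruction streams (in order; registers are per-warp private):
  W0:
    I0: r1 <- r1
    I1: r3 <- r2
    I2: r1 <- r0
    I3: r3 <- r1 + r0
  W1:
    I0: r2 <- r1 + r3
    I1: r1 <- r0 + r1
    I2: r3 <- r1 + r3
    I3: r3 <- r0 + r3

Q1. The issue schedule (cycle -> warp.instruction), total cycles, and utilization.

cycle 0: W0.I0
cycle 1: W0.I1
cycle 2: W0.I2
cycle 3: W0.I3
cycle 4: W1.I0
cycle 5: W1.I1
cycle 6: W1.I2
cycle 7: W1.I3

Answer: 8 cycles, utilization 1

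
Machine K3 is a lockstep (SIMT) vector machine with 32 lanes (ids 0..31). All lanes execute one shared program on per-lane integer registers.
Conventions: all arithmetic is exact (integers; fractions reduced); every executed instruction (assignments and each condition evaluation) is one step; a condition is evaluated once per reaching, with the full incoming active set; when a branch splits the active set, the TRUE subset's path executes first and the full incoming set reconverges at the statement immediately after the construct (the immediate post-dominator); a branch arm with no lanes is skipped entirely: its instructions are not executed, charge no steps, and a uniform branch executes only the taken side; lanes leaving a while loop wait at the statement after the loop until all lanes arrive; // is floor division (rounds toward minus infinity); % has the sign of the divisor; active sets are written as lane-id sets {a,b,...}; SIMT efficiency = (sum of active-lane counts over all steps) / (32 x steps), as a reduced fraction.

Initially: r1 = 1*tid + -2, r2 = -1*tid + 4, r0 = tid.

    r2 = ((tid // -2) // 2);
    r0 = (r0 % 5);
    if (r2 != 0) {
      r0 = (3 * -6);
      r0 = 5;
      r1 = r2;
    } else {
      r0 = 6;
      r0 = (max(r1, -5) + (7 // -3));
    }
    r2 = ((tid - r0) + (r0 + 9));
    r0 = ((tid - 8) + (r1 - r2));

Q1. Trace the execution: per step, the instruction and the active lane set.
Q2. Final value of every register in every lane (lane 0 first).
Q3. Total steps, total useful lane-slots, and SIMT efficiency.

step 0: r2 <- ((tid // -2) // 2)     {0,1,2,3,4,5,6,7,8,9,10,11,12,13,14,15,16,17,18,19,20,21,22,23,24,25,26,27,28,29,30,31}
step 1: r0 <- (r0 % 5)               {0,1,2,3,4,5,6,7,8,9,10,11,12,13,14,15,16,17,18,19,20,21,22,23,24,25,26,27,28,29,30,31}
step 2: eval (r2 != 0)               {0,1,2,3,4,5,6,7,8,9,10,11,12,13,14,15,16,17,18,19,20,21,22,23,24,25,26,27,28,29,30,31}
step 3: r0 <- (3 * -6)               {1,2,3,4,5,6,7,8,9,10,11,12,13,14,15,16,17,18,19,20,21,22,23,24,25,26,27,28,29,30,31}
step 4: r0 <- 5                      {1,2,3,4,5,6,7,8,9,10,11,12,13,14,15,16,17,18,19,20,21,22,23,24,25,26,27,28,29,30,31}
step 5: r1 <- r2                     {1,2,3,4,5,6,7,8,9,10,11,12,13,14,15,16,17,18,19,20,21,22,23,24,25,26,27,28,29,30,31}
step 6: r0 <- 6                      {0}
step 7: r0 <- (max(r1, -5) + (7 // -3)) {0}
step 8: r2 <- ((tid - r0) + (r0 + 9)) {0,1,2,3,4,5,6,7,8,9,10,11,12,13,14,15,16,17,18,19,20,21,22,23,24,25,26,27,28,29,30,31}
step 9: r0 <- ((tid - 8) + (r1 - r2)) {0,1,2,3,4,5,6,7,8,9,10,11,12,13,14,15,16,17,18,19,20,21,22,23,24,25,26,27,28,29,30,31}

Answer: 10 steps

r1: -2,-1,-1,-1,-1,-2,-2,-2,-2,-3,-3,-3,-3,-4,-4,-4,-4,-5,-5,-5,-5,-6,-6,-6,-6,-7,-7,-7,-7,-8,-8,-8
r2: 9,10,11,12,13,14,15,16,17,18,19,20,21,22,23,24,25,26,27,28,29,30,31,32,33,34,35,36,37,38,39,40
r0: -19,-18,-18,-18,-18,-19,-19,-19,-19,-20,-20,-20,-20,-21,-21,-21,-21,-22,-22,-22,-22,-23,-23,-23,-23,-24,-24,-24,-24,-25,-25,-25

steps = 10; useful = 255; efficiency = 255/320 = 51/64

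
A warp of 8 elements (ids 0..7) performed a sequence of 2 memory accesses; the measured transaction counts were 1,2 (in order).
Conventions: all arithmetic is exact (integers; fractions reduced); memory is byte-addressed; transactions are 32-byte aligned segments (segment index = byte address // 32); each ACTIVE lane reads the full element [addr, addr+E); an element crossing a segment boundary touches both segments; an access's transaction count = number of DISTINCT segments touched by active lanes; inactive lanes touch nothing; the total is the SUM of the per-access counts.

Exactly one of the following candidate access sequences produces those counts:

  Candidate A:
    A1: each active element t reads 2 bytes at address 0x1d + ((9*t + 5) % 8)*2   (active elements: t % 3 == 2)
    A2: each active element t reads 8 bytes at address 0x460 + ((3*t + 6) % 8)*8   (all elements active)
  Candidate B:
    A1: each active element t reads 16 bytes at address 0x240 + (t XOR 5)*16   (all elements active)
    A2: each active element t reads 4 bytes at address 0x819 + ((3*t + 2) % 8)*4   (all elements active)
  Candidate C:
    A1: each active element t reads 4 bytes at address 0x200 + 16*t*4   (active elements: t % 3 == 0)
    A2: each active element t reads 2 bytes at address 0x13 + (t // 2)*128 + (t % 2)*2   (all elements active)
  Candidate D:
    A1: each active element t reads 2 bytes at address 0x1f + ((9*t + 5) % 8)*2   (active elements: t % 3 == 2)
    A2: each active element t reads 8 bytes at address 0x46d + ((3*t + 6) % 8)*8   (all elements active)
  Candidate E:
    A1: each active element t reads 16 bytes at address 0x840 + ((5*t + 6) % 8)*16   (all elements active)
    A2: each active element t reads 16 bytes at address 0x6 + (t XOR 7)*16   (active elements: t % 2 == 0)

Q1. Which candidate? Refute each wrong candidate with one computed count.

B: A1 gives 4 transactions, not 1
C: A1 gives 3 transactions, not 1
D: A2 gives 3 transactions, not 2
E: A1 gives 4 transactions, not 1
A: all counts match (1,2)

Answer: A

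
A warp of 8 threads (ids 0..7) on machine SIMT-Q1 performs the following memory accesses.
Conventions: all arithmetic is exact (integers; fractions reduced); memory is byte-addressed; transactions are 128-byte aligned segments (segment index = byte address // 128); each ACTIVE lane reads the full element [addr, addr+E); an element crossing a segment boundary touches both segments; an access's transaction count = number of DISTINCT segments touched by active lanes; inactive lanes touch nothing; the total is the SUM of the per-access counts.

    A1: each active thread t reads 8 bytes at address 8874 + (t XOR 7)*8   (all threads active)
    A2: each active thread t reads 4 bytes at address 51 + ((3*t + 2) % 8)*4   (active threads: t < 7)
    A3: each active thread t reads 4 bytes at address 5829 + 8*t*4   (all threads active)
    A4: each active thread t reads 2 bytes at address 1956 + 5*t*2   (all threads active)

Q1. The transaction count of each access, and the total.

A1: 1 transaction
A2: 1 transaction
A3: 3 transactions
A4: 1 transaction

Answer: 1,1,3,1; total 6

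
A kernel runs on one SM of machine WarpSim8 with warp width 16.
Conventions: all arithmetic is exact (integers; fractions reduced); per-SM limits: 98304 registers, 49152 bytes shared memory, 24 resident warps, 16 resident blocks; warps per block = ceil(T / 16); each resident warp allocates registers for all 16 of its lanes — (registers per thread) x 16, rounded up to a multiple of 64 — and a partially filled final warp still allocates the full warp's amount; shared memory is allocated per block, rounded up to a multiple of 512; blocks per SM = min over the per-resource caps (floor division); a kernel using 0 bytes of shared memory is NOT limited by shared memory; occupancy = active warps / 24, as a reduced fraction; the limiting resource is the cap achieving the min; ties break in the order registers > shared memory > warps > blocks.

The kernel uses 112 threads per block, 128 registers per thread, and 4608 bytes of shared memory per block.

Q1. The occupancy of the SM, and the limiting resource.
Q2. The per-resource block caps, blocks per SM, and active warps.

Answer: occupancy 7/8, limited by warps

registers: 6 blocks
shared memory: 10 blocks
warps: 3 blocks
blocks: 16 blocks

Answer: 3 blocks, 21 active warps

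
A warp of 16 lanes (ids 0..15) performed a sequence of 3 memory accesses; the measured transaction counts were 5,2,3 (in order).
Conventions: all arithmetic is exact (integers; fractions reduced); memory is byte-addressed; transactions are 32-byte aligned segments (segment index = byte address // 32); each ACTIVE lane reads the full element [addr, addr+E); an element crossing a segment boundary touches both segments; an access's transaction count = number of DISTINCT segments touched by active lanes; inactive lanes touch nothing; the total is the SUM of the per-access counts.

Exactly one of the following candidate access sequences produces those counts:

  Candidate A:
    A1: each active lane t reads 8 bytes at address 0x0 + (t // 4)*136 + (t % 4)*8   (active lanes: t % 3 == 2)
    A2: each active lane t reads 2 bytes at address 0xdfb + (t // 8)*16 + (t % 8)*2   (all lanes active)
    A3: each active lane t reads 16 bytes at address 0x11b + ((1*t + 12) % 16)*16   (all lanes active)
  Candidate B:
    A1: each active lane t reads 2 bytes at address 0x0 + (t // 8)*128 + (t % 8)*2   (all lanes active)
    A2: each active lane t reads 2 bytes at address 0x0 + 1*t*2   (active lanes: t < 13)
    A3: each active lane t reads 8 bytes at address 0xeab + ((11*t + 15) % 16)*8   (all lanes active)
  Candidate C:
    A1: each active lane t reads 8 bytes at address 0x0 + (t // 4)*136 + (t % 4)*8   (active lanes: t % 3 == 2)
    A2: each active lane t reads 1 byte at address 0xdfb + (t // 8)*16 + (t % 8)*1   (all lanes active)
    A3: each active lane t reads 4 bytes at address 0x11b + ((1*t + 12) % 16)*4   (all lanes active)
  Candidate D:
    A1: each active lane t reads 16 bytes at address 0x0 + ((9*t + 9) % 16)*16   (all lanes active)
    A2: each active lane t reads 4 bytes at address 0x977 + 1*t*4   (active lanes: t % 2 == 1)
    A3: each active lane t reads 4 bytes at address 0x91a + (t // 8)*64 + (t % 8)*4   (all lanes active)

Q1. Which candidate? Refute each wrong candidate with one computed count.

A: A3 gives 9 transactions, not 3
B: A1 gives 2 transactions, not 5
D: A1 gives 8 transactions, not 5
C: all counts match (5,2,3)

Answer: C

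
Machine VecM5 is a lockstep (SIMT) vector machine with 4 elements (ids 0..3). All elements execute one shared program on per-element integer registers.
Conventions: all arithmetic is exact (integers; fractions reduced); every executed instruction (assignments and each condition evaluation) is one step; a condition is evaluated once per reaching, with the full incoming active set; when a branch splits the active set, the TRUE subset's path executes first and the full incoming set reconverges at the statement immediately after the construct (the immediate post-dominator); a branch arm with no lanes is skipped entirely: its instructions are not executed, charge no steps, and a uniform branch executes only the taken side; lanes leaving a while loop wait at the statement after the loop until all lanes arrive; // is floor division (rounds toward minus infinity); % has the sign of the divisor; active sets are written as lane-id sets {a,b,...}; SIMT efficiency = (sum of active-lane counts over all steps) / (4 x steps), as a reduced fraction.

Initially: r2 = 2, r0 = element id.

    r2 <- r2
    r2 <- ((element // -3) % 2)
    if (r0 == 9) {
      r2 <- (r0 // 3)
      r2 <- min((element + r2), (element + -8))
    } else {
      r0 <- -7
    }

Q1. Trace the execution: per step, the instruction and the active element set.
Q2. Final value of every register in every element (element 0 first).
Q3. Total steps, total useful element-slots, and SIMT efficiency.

step 0: r2 <- r2                     {0,1,2,3}
step 1: r2 <- ((element // -3) % 2)  {0,1,2,3}
step 2: eval (r0 == 9)               {0,1,2,3}
step 3: r0 <- -7                     {0,1,2,3}

Answer: 4 steps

r2: 0,1,1,1
r0: -7,-7,-7,-7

steps = 4; useful = 16; efficiency = 16/16 = 1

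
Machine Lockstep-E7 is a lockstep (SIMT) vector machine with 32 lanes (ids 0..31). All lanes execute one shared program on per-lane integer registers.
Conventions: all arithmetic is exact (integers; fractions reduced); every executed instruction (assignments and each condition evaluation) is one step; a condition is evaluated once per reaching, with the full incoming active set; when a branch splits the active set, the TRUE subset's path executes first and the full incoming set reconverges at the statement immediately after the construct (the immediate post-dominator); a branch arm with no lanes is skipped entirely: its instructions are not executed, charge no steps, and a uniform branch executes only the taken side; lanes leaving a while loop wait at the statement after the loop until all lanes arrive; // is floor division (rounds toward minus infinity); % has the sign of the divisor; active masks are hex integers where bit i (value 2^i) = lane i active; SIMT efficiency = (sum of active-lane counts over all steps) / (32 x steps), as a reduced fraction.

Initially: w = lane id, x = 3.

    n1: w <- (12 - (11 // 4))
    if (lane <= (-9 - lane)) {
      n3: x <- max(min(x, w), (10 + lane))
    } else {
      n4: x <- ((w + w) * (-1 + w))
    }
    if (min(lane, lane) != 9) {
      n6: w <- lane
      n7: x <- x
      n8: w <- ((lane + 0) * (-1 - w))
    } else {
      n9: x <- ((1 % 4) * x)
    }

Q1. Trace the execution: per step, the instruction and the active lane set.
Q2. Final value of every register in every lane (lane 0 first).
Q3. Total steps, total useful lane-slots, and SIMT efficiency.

step 0: w <- (12 - (11 // 4))        0xffffffff
step 1: eval (lane <= (-9 - lane))   0xffffffff
step 2: x <- ((w + w) * (-1 + w))    0xffffffff
step 3: eval (min(lane, lane) != 9)  0xffffffff
step 4: w <- lane                    0xfffffdff
step 5: x <- x                       0xfffffdff
step 6: w <- ((lane + 0) * (-1 - w)) 0xfffffdff
step 7: x <- ((1 % 4) * x)           0x00000200

Answer: 8 steps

w: 0,-2,-6,-12,-20,-30,-42,-56,-72,10,-110,-132,-156,-182,-210,-240,-272,-306,-342,-380,-420,-462,-506,-552,-600,-650,-702,-756,-812,-870,-930,-992
x: 180,180,180,180,180,180,180,180,180,180,180,180,180,180,180,180,180,180,180,180,180,180,180,180,180,180,180,180,180,180,180,180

steps = 8; useful = 222; efficiency = 222/256 = 111/128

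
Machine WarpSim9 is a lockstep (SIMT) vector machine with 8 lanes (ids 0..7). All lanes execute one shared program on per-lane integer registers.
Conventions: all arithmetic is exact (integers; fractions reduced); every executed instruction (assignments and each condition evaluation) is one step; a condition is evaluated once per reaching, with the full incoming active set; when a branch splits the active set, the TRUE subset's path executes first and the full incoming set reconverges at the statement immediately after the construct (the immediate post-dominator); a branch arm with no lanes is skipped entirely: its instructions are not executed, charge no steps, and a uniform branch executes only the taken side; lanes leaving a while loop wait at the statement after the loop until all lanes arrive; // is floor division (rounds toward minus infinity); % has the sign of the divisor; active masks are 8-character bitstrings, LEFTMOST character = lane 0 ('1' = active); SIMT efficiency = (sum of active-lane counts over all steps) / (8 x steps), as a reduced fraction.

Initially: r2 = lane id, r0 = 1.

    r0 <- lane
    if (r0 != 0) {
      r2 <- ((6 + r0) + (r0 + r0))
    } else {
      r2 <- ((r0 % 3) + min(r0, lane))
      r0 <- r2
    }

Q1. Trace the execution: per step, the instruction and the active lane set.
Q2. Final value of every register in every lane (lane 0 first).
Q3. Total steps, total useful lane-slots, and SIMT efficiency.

step 0: r0 <- lane                   11111111
step 1: eval (r0 != 0)               11111111
step 2: r2 <- ((6 + r0) + (r0 + r0)) 01111111
step 3: r2 <- ((r0 % 3) + min(r0, lane)) 10000000
step 4: r0 <- r2                     10000000

Answer: 5 steps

r2: 0,9,12,15,18,21,24,27
r0: 0,1,2,3,4,5,6,7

steps = 5; useful = 25; efficiency = 25/40 = 5/8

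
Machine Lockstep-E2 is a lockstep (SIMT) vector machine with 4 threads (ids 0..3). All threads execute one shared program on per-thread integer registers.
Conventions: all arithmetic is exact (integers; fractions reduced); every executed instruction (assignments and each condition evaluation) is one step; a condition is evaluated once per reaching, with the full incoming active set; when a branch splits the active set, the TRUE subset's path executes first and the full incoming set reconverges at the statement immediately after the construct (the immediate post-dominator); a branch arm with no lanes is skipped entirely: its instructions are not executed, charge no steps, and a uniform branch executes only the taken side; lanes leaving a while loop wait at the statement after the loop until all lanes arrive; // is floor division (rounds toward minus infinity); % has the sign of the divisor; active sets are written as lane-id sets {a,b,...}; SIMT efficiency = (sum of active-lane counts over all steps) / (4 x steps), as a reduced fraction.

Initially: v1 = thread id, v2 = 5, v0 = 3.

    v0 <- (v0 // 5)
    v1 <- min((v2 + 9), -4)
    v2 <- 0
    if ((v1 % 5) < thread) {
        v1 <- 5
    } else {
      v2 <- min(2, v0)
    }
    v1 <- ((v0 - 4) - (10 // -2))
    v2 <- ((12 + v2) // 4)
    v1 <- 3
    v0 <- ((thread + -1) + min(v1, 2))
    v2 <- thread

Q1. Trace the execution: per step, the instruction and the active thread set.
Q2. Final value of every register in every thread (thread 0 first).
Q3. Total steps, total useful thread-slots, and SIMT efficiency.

step 0: v0 <- (v0 // 5)              {0,1,2,3}
step 1: v1 <- min((v2 + 9), -4)      {0,1,2,3}
step 2: v2 <- 0                      {0,1,2,3}
step 3: eval ((v1 % 5) < thread)     {0,1,2,3}
step 4: v1 <- 5                      {2,3}
step 5: v2 <- min(2, v0)             {0,1}
step 6: v1 <- ((v0 - 4) - (10 // -2)) {0,1,2,3}
step 7: v2 <- ((12 + v2) // 4)       {0,1,2,3}
step 8: v1 <- 3                      {0,1,2,3}
step 9: v0 <- ((thread + -1) + min(v1, 2)) {0,1,2,3}
step 10: v2 <- thread                 {0,1,2,3}

Answer: 11 steps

v1: 3,3,3,3
v2: 0,1,2,3
v0: 1,2,3,4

steps = 11; useful = 40; efficiency = 40/44 = 10/11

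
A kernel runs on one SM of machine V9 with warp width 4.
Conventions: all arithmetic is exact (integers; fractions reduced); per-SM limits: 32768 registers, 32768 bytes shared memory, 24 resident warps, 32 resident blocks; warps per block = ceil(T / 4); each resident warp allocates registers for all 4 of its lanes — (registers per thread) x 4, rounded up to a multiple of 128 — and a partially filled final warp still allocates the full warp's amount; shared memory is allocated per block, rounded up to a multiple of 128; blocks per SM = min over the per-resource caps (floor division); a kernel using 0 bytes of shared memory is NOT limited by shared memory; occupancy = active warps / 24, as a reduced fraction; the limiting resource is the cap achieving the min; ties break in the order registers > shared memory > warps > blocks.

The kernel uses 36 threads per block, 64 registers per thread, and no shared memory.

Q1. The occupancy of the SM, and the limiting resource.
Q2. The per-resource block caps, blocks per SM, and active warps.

Answer: occupancy 3/4, limited by warps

registers: 14 blocks
shared memory: no limit (kernel uses none)
warps: 2 blocks
blocks: 32 blocks

Answer: 2 blocks, 18 active warps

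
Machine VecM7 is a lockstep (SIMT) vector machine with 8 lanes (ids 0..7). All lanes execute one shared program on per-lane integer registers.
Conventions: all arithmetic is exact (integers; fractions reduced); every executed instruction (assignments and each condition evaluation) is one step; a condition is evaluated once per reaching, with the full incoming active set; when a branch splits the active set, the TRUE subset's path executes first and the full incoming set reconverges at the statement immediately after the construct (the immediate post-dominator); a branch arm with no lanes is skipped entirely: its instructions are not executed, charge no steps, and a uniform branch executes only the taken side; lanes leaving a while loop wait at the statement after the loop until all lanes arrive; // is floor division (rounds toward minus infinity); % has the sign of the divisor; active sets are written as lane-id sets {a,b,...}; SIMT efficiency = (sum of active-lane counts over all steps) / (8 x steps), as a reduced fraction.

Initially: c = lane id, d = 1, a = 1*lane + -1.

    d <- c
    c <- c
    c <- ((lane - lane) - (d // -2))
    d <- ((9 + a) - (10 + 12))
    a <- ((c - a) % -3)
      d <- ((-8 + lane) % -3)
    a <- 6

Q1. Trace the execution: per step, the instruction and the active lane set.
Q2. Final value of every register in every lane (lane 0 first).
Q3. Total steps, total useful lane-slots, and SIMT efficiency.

step 0: d <- c                       {0,1,2,3,4,5,6,7}
step 1: c <- c                       {0,1,2,3,4,5,6,7}
step 2: c <- ((lane - lane) - (d // -2)) {0,1,2,3,4,5,6,7}
step 3: d <- ((9 + a) - (10 + 12))   {0,1,2,3,4,5,6,7}
step 4: a <- ((c - a) % -3)          {0,1,2,3,4,5,6,7}
step 5: d <- ((-8 + lane) % -3)      {0,1,2,3,4,5,6,7}
step 6: a <- 6                       {0,1,2,3,4,5,6,7}

Answer: 7 steps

c: 0,1,1,2,2,3,3,4
d: -2,-1,0,-2,-1,0,-2,-1
a: 6,6,6,6,6,6,6,6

steps = 7; useful = 56; efficiency = 56/56 = 1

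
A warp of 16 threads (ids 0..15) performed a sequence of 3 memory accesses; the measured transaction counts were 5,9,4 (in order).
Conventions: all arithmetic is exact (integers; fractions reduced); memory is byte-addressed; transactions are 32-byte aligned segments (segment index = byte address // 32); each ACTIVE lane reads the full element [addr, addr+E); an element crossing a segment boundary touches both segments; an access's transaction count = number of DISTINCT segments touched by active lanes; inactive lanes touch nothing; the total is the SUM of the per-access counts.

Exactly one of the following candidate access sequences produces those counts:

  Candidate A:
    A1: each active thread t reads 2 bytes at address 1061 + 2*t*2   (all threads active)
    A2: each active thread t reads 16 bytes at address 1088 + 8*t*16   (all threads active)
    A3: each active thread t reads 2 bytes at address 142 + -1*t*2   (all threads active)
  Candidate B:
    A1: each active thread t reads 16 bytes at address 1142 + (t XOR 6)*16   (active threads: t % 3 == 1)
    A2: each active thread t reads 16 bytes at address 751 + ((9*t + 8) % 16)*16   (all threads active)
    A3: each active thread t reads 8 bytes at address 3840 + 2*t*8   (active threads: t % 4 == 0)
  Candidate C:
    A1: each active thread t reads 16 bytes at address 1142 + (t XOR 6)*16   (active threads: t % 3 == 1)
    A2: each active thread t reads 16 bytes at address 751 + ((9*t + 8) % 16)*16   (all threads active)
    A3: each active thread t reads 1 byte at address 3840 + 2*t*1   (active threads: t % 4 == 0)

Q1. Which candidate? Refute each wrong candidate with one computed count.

A: A1 gives 3 transactions, not 5
C: A3 gives 1 transaction, not 4
B: all counts match (5,9,4)

Answer: B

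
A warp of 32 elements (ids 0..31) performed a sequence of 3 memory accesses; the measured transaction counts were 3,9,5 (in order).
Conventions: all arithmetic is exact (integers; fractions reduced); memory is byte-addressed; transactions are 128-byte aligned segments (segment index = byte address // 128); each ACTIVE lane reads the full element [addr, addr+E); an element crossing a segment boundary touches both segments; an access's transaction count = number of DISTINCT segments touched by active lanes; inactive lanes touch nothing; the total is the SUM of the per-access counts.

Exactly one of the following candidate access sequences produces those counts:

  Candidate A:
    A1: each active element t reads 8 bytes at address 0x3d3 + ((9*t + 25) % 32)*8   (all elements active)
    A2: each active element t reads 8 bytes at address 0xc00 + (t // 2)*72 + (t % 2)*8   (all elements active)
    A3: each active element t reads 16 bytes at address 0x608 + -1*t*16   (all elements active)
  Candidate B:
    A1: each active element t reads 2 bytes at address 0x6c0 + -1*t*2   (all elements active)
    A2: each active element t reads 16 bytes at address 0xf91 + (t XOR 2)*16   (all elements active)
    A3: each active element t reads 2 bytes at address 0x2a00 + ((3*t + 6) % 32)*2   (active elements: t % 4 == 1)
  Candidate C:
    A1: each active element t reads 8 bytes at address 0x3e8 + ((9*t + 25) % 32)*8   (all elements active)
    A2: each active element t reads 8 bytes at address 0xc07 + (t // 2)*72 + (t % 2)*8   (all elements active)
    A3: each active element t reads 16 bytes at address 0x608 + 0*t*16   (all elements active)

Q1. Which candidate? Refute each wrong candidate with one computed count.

B: A1 gives 1 transaction, not 3
C: A3 gives 1 transaction, not 5
A: all counts match (3,9,5)

Answer: A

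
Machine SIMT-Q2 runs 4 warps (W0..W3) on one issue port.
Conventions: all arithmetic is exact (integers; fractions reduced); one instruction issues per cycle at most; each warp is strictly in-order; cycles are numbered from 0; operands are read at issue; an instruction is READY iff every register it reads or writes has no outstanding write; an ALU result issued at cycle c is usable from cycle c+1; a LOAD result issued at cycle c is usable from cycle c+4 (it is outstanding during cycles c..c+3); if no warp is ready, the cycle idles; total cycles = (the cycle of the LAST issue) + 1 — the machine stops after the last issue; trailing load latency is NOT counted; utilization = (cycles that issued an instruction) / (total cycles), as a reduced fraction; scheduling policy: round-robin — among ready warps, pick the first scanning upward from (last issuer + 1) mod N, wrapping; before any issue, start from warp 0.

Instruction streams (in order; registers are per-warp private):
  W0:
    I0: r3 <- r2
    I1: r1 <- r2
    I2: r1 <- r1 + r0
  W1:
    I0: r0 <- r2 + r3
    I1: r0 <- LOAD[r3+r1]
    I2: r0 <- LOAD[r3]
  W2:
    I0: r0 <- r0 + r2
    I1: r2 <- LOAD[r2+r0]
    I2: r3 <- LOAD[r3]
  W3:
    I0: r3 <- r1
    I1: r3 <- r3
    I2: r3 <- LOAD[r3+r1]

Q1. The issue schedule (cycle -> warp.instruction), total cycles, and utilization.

cycle 0: W0.I0
cycle 1: W1.I0
cycle 2: W2.I0
cycle 3: W3.I0
cycle 4: W0.I1
cycle 5: W1.I1
cycle 6: W2.I1
cycle 7: W3.I1
cycle 8: W0.I2
cycle 9: W1.I2
cycle 10: W2.I2
cycle 11: W3.I2

Answer: 12 cycles, utilization 1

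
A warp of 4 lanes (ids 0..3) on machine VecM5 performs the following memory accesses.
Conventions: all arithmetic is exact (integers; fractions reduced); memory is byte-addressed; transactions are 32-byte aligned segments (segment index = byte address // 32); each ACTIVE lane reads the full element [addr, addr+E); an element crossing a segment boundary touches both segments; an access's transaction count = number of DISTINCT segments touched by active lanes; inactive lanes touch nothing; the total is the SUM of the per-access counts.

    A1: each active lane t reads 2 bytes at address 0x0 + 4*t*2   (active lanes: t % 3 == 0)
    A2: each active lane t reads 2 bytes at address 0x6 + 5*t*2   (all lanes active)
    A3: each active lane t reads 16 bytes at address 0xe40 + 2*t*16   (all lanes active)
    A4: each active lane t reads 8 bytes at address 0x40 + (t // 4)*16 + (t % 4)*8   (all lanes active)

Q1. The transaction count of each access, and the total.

A1: 1 transaction
A2: 2 transactions
A3: 4 transactions
A4: 1 transaction

Answer: 1,2,4,1; total 8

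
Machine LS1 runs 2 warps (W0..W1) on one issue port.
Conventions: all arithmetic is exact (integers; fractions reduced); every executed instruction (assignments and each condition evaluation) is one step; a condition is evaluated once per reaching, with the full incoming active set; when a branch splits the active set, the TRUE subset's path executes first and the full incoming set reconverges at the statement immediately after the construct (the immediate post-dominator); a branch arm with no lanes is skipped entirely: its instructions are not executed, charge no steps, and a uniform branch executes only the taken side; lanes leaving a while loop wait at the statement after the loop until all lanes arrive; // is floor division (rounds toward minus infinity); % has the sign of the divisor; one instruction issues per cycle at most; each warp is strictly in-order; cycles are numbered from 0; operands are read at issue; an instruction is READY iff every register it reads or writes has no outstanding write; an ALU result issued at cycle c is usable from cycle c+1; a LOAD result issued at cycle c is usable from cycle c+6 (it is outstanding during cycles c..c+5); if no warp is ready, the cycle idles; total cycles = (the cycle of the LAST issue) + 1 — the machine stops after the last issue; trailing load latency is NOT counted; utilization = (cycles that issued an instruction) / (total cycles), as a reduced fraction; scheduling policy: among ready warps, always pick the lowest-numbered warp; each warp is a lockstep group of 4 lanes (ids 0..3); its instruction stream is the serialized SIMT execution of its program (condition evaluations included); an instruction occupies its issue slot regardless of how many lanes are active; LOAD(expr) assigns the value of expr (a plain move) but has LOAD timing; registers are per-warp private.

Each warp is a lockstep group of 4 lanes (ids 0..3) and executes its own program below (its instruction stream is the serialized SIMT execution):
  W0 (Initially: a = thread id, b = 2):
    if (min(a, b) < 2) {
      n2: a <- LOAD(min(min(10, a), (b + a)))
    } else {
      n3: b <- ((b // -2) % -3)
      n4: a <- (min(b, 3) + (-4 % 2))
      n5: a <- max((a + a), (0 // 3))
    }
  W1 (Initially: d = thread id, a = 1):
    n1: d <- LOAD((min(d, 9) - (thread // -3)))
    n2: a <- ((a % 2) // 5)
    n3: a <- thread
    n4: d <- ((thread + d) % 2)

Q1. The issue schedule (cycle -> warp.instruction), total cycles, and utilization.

cycle 0: W0.I0
cycle 1: W0.I1
cycle 2: W0.I2
cycle 3: W1.I0
cycle 4: W1.I1
cycle 5: W1.I2
cycle 6: idle
cycle 7: W0.I3
cycle 8: W0.I4
cycle 9: W1.I3

Answer: 10 cycles, utilization 9/10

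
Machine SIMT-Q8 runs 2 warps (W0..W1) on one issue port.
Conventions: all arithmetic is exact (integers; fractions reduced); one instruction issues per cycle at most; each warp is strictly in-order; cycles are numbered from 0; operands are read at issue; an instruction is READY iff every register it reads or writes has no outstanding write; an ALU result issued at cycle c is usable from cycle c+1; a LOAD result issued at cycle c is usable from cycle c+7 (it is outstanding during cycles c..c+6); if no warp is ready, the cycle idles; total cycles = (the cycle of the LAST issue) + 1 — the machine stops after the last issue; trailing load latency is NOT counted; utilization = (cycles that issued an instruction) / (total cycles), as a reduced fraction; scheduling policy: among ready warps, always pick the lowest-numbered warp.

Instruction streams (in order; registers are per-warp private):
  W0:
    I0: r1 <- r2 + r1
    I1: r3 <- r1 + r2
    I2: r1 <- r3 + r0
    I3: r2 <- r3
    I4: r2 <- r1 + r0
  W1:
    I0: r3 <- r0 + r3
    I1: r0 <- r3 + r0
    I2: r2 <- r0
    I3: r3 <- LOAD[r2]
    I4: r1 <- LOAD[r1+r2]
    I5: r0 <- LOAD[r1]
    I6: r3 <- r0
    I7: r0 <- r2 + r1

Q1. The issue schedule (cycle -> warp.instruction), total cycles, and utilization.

cycle 0: W0.I0
cycle 1: W0.I1
cycle 2: W0.I2
cycle 3: W0.I3
cycle 4: W0.I4
cycle 5: W1.I0
cycle 6: W1.I1
cycle 7: W1.I2
cycle 8: W1.I3
cycle 9: W1.I4
cycle 10: idle
cycle 11: idle
cycle 12: idle
cycle 13: idle
cycle 14: idle
cycle 15: idle
cycle 16: W1.I5
cycle 17: idle
cycle 18: idle
cycle 19: idle
cycle 20: idle
cycle 21: idle
cycle 22: idle
cycle 23: W1.I6
cycle 24: W1.I7

Answer: 25 cycles, utilization 13/25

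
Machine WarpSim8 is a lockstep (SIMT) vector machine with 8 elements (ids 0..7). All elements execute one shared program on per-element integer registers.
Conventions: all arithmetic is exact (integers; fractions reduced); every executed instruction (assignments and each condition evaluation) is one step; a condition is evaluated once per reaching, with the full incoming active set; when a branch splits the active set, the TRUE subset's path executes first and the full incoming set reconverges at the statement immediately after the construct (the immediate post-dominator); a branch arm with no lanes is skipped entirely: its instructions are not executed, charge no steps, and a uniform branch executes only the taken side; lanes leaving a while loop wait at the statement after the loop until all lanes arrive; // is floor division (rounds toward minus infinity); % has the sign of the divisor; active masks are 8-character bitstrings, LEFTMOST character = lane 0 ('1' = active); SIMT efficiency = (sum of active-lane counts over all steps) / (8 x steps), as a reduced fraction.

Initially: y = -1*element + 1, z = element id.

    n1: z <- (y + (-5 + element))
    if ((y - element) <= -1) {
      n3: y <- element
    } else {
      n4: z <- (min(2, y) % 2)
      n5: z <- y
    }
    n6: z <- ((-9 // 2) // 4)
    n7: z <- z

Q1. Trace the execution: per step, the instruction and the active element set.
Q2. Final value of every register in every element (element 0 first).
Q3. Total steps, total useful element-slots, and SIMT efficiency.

step 0: z <- (y + (-5 + element))    11111111
step 1: eval ((y - element) <= -1)   11111111
step 2: y <- element                 01111111
step 3: z <- (min(2, y) % 2)         10000000
step 4: z <- y                       10000000
step 5: z <- ((-9 // 2) // 4)        11111111
step 6: z <- z                       11111111

Answer: 7 steps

y: 1,1,2,3,4,5,6,7
z: -2,-2,-2,-2,-2,-2,-2,-2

steps = 7; useful = 41; efficiency = 41/56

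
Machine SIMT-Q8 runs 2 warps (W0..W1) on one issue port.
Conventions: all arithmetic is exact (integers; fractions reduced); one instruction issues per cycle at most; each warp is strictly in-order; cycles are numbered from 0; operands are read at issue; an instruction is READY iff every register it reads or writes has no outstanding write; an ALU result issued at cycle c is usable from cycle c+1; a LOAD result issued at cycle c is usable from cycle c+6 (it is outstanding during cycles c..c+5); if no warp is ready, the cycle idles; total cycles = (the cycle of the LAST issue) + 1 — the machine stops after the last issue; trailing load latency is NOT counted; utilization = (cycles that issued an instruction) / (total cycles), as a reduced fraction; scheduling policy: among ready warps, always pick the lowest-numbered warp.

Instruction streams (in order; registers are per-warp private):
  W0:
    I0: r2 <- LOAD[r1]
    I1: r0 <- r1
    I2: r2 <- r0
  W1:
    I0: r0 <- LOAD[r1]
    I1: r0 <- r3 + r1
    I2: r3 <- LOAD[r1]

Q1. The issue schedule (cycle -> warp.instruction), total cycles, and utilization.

cycle 0: W0.I0
cycle 1: W0.I1
cycle 2: W1.I0
cycle 3: idle
cycle 4: idle
cycle 5: idle
cycle 6: W0.I2
cycle 7: idle
cycle 8: W1.I1
cycle 9: W1.I2

Answer: 10 cycles, utilization 3/5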